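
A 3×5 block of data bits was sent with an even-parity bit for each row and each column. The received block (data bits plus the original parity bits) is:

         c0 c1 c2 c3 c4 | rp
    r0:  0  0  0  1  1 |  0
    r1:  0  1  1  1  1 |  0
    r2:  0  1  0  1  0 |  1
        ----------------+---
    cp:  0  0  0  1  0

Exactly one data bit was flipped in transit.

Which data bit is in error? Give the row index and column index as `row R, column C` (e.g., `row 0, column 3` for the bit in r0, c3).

Recompute each row's even parity and compare to rp:
  r0: data parity 0, sent rp 0 → ok
  r1: data parity 0, sent rp 0 → ok
  r2: data parity 0, sent rp 1 → mismatch
Recompute each column's even parity and compare to cp:
  c0: data parity 0, sent cp 0 → ok
  c1: data parity 0, sent cp 0 → ok
  c2: data parity 1, sent cp 0 → mismatch
  c3: data parity 1, sent cp 1 → ok
  c4: data parity 0, sent cp 0 → ok
Exactly one row (r2) and one column (c2) fail → the flipped bit is at their intersection.

row 2, column 2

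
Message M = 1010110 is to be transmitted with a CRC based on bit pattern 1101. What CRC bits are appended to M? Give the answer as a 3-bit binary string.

Append 3 zeros: 1010110000. Divide by 1101 (XOR where the leading bit is 1):
  pos 0: 1010 XOR 1101 = 0111
  pos 1: 1111 XOR 1101 = 0010
  pos 3: 1010 XOR 1101 = 0111
  pos 4: 1110 XOR 1101 = 0011
  pos 6: 1100 XOR 1101 = 0001
Remainder (last 3 bits) = 001. This is the CRC / FCS.

001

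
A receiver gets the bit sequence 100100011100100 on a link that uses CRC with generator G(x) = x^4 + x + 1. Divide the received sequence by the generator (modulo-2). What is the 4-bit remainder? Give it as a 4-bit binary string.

Modulo-2 division of 100100011100100 by 10011:
  pos 0: 10010 XOR 10011 = 00001
  pos 4: 10011 XOR 10011 = 00000
  pos 9: 10010 XOR 10011 = 00001
Remainder = 0010 (nonzero — an error is detected).

0010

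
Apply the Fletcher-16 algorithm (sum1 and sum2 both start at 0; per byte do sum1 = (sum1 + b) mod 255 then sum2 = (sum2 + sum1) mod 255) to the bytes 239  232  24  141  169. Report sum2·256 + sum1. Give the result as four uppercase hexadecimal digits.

Running sums (mod 255):
  after byte 0 (239): sum1=239, sum2=239
  after byte 1 (232): sum1=216, sum2=200
  after byte 2 (24): sum1=240, sum2=185
  after byte 3 (141): sum1=126, sum2=56
  after byte 4 (169): sum1=40, sum2=96
Checksum = sum2·256 + sum1 = 96·256 + 40 = 24616 = 0x6028.

6028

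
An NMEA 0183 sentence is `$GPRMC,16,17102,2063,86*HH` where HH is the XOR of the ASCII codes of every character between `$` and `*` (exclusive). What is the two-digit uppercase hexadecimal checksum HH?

XOR the ASCII codes of the payload characters:
  'G' = 0x47 → acc = 0x47
  'P' = 0x50 → acc = 0x17
  'R' = 0x52 → acc = 0x45
  'M' = 0x4D → acc = 0x08
  'C' = 0x43 → acc = 0x4B
  ',' = 0x2C → acc = 0x67
  '1' = 0x31 → acc = 0x56
  '6' = 0x36 → acc = 0x60
  ',' = 0x2C → acc = 0x4C
  '1' = 0x31 → acc = 0x7D
  '7' = 0x37 → acc = 0x4A
  '1' = 0x31 → acc = 0x7B
  '0' = 0x30 → acc = 0x4B
  '2' = 0x32 → acc = 0x79
  ',' = 0x2C → acc = 0x55
  '2' = 0x32 → acc = 0x67
  '0' = 0x30 → acc = 0x57
  '6' = 0x36 → acc = 0x61
  '3' = 0x33 → acc = 0x52
  ',' = 0x2C → acc = 0x7E
  '8' = 0x38 → acc = 0x46
  '6' = 0x36 → acc = 0x70
Checksum = 0x70.

70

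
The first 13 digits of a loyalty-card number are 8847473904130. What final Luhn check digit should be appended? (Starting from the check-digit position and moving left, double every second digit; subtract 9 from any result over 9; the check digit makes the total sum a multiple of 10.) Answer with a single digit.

1

Partial digits right→left: 0 3 1 4 0 9 3 7 4 7 4 8 8
Double every second digit counting from the check-digit position (so the 1st, 3rd, 5th, ... of the partial from the right).
  doubled (with −9 where >9): 0 2 0 6 8 8 7 → sum 31
  kept as-is: 3 4 9 7 7 8 → sum 38
Total = 31 + 38 = 69.
Check digit = (10 − (69 mod 10)) mod 10 = 1.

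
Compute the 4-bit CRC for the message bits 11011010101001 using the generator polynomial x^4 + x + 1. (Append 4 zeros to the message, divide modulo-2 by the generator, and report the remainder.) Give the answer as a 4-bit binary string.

1110

Append 4 zeros: 110110101010010000. Divide by 10011 (XOR where the leading bit is 1):
  pos 0: 11011 XOR 10011 = 01000
  pos 1: 10000 XOR 10011 = 00011
  pos 4: 11101 XOR 10011 = 01110
  pos 5: 11100 XOR 10011 = 01111
  pos 6: 11111 XOR 10011 = 01100
  pos 7: 11000 XOR 10011 = 01011
  pos 8: 10110 XOR 10011 = 00101
  pos 10: 10110 XOR 10011 = 00101
  pos 12: 10100 XOR 10011 = 00111
Remainder (last 4 bits) = 1110. This is the CRC / FCS.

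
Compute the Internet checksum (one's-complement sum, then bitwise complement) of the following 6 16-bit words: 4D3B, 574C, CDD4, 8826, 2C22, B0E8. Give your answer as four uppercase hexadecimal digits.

One's-complement addition (fold any carry out of bit 15 back into bit 0):
  0x4D3B + 0x574C = 0x0A487
  0xA487 + 0xCDD4 = 0x1725B → wrap carry → 0x725C
  0x725C + 0x8826 = 0x0FA82
  0xFA82 + 0x2C22 = 0x126A4 → wrap carry → 0x26A5
  0x26A5 + 0xB0E8 = 0x0D78D
One's-complement sum = 0xD78D.
Checksum = ~0xD78D & 0xFFFF = 0x2872.

2872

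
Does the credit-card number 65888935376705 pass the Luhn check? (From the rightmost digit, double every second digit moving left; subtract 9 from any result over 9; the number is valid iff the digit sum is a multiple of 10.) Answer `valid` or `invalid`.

invalid

From the right, keep odd positions and double even positions (subtract 9 from any doubled value over 9):
  doubled (positions 2,4,...): 0 3 6 6 7 7 3 → sum 32
  kept (positions 1,3,...): 5 7 7 5 9 8 5 → sum 46
Total = 78.
78 mod 10 = 8, so the number is invalid.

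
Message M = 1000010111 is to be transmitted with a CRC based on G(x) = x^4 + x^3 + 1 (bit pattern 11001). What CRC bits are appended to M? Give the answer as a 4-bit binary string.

Append 4 zeros: 10000101110000. Divide by 11001 (XOR where the leading bit is 1):
  pos 0: 10000 XOR 11001 = 01001
  pos 1: 10011 XOR 11001 = 01010
  pos 2: 10100 XOR 11001 = 01101
  pos 3: 11011 XOR 11001 = 00010
  pos 6: 10110 XOR 11001 = 01111
  pos 7: 11110 XOR 11001 = 00111
  pos 9: 11100 XOR 11001 = 00101
Remainder (last 4 bits) = 0101. This is the CRC / FCS.

0101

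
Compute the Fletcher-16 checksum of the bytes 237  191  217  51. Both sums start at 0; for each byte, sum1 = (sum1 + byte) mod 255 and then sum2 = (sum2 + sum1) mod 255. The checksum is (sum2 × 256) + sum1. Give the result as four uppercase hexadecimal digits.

Running sums (mod 255):
  after byte 0 (237): sum1=237, sum2=237
  after byte 1 (191): sum1=173, sum2=155
  after byte 2 (217): sum1=135, sum2=35
  after byte 3 (51): sum1=186, sum2=221
Checksum = sum2·256 + sum1 = 221·256 + 186 = 56762 = 0xDDBA.

DDBA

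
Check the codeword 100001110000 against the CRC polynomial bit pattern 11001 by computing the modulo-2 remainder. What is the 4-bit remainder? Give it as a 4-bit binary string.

0000

Modulo-2 division of 100001110000 by 11001:
  pos 0: 10000 XOR 11001 = 01001
  pos 1: 10011 XOR 11001 = 01010
  pos 2: 10101 XOR 11001 = 01100
  pos 3: 11001 XOR 11001 = 00000
Remainder = 0000 (zero — the frame passes the CRC check).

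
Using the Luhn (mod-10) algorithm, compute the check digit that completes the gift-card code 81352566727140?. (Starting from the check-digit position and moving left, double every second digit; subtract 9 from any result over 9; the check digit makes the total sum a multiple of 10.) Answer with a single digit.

0

Partial digits right→left: 0 4 1 7 2 7 6 6 5 2 5 3 1 8
Double every second digit counting from the check-digit position (so the 1st, 3rd, 5th, ... of the partial from the right).
  doubled (with −9 where >9): 0 2 4 3 1 1 2 → sum 13
  kept as-is: 4 7 7 6 2 3 8 → sum 37
Total = 13 + 37 = 50.
Check digit = (10 − (50 mod 10)) mod 10 = 0.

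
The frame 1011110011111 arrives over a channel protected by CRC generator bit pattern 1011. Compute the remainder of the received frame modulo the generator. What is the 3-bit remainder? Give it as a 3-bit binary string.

001

Modulo-2 division of 1011110011111 by 1011:
  pos 0: 1011 XOR 1011 = 0000
  pos 4: 1100 XOR 1011 = 0111
  pos 5: 1111 XOR 1011 = 0100
  pos 6: 1001 XOR 1011 = 0010
  pos 8: 1011 XOR 1011 = 0000
Remainder = 001 (nonzero — an error is detected).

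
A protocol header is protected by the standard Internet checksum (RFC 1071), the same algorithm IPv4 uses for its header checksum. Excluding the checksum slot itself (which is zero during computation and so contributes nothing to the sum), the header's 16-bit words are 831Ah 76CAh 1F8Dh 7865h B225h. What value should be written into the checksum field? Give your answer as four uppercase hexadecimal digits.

One's-complement addition (fold any carry out of bit 15 back into bit 0):
  0x831A + 0x76CA = 0x0F9E4
  0xF9E4 + 0x1F8D = 0x11971 → wrap carry → 0x1972
  0x1972 + 0x7865 = 0x091D7
  0x91D7 + 0xB225 = 0x143FC → wrap carry → 0x43FD
One's-complement sum = 0x43FD.
Checksum = ~0x43FD & 0xFFFF = 0xBC02.

BC02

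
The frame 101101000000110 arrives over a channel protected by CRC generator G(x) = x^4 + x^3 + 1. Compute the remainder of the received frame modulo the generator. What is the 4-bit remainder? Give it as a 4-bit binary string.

0001

Modulo-2 division of 101101000000110 by 11001:
  pos 0: 10110 XOR 11001 = 01111
  pos 1: 11111 XOR 11001 = 00110
  pos 3: 11000 XOR 11001 = 00001
  pos 7: 10000 XOR 11001 = 01001
  pos 8: 10011 XOR 11001 = 01010
  pos 9: 10101 XOR 11001 = 01100
  pos 10: 11000 XOR 11001 = 00001
Remainder = 0001 (nonzero — an error is detected).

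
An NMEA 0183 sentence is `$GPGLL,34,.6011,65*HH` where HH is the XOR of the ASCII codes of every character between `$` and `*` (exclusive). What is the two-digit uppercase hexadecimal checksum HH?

50

XOR the ASCII codes of the payload characters:
  'G' = 0x47 → acc = 0x47
  'P' = 0x50 → acc = 0x17
  'G' = 0x47 → acc = 0x50
  'L' = 0x4C → acc = 0x1C
  'L' = 0x4C → acc = 0x50
  ',' = 0x2C → acc = 0x7C
  '3' = 0x33 → acc = 0x4F
  '4' = 0x34 → acc = 0x7B
  ',' = 0x2C → acc = 0x57
  '.' = 0x2E → acc = 0x79
  '6' = 0x36 → acc = 0x4F
  '0' = 0x30 → acc = 0x7F
  '1' = 0x31 → acc = 0x4E
  '1' = 0x31 → acc = 0x7F
  ',' = 0x2C → acc = 0x53
  '6' = 0x36 → acc = 0x65
  '5' = 0x35 → acc = 0x50
Checksum = 0x50.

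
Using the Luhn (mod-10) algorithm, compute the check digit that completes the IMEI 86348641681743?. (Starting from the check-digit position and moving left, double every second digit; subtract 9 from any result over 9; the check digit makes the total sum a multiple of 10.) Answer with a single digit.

2

Partial digits right→left: 3 4 7 1 8 6 1 4 6 8 4 3 6 8
Double every second digit counting from the check-digit position (so the 1st, 3rd, 5th, ... of the partial from the right).
  doubled (with −9 where >9): 6 5 7 2 3 8 3 → sum 34
  kept as-is: 4 1 6 4 8 3 8 → sum 34
Total = 34 + 34 = 68.
Check digit = (10 − (68 mod 10)) mod 10 = 2.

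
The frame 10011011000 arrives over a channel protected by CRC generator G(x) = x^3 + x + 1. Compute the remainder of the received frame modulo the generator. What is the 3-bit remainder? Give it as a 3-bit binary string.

010

Modulo-2 division of 10011011000 by 1011:
  pos 0: 1001 XOR 1011 = 0010
  pos 2: 1010 XOR 1011 = 0001
  pos 5: 1110 XOR 1011 = 0101
  pos 6: 1010 XOR 1011 = 0001
Remainder = 010 (nonzero — an error is detected).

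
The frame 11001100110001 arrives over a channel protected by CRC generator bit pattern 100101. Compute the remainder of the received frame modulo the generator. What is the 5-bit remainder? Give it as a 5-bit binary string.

10001

Modulo-2 division of 11001100110001 by 100101:
  pos 0: 110011 XOR 100101 = 010110
  pos 1: 101100 XOR 100101 = 001001
  pos 3: 100101 XOR 100101 = 000000
Remainder = 10001 (nonzero — an error is detected).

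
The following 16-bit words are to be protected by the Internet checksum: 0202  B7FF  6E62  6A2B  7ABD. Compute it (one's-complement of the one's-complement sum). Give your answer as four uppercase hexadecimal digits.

F2B2

One's-complement addition (fold any carry out of bit 15 back into bit 0):
  0x0202 + 0xB7FF = 0x0BA01
  0xBA01 + 0x6E62 = 0x12863 → wrap carry → 0x2864
  0x2864 + 0x6A2B = 0x0928F
  0x928F + 0x7ABD = 0x10D4C → wrap carry → 0x0D4D
One's-complement sum = 0x0D4D.
Checksum = ~0x0D4D & 0xFFFF = 0xF2B2.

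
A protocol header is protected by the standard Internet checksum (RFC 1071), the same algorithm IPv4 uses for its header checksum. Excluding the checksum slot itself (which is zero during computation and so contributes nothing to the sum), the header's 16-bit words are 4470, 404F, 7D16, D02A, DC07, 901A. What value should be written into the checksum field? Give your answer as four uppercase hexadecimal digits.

C1DC

One's-complement addition (fold any carry out of bit 15 back into bit 0):
  0x4470 + 0x404F = 0x084BF
  0x84BF + 0x7D16 = 0x101D5 → wrap carry → 0x01D6
  0x01D6 + 0xD02A = 0x0D200
  0xD200 + 0xDC07 = 0x1AE07 → wrap carry → 0xAE08
  0xAE08 + 0x901A = 0x13E22 → wrap carry → 0x3E23
One's-complement sum = 0x3E23.
Checksum = ~0x3E23 & 0xFFFF = 0xC1DC.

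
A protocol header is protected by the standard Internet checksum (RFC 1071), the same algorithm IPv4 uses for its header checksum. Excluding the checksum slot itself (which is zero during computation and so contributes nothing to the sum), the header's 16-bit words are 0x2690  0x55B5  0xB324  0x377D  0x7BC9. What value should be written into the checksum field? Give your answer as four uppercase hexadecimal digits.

1D4F

One's-complement addition (fold any carry out of bit 15 back into bit 0):
  0x2690 + 0x55B5 = 0x07C45
  0x7C45 + 0xB324 = 0x12F69 → wrap carry → 0x2F6A
  0x2F6A + 0x377D = 0x066E7
  0x66E7 + 0x7BC9 = 0x0E2B0
One's-complement sum = 0xE2B0.
Checksum = ~0xE2B0 & 0xFFFF = 0x1D4F.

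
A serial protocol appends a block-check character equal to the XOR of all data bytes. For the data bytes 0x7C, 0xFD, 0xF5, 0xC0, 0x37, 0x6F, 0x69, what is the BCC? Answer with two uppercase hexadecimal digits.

XOR the bytes together:
  start with 0x7C
  0x7C ⊕ 0xFD = 0x81
  0x81 ⊕ 0xF5 = 0x74
  0x74 ⊕ 0xC0 = 0xB4
  0xB4 ⊕ 0x37 = 0x83
  0x83 ⊕ 0x6F = 0xEC
  0xEC ⊕ 0x69 = 0x85

85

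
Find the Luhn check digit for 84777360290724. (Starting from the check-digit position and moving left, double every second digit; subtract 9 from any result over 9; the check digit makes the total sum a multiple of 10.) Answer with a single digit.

Partial digits right→left: 4 2 7 0 9 2 0 6 3 7 7 7 4 8
Double every second digit counting from the check-digit position (so the 1st, 3rd, 5th, ... of the partial from the right).
  doubled (with −9 where >9): 8 5 9 0 6 5 8 → sum 41
  kept as-is: 2 0 2 6 7 7 8 → sum 32
Total = 41 + 32 = 73.
Check digit = (10 − (73 mod 10)) mod 10 = 7.

7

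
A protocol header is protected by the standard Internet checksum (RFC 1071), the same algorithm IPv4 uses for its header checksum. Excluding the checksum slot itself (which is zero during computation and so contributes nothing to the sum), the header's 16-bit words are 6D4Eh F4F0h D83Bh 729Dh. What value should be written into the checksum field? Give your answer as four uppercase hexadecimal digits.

One's-complement addition (fold any carry out of bit 15 back into bit 0):
  0x6D4E + 0xF4F0 = 0x1623E → wrap carry → 0x623F
  0x623F + 0xD83B = 0x13A7A → wrap carry → 0x3A7B
  0x3A7B + 0x729D = 0x0AD18
One's-complement sum = 0xAD18.
Checksum = ~0xAD18 & 0xFFFF = 0x52E7.

52E7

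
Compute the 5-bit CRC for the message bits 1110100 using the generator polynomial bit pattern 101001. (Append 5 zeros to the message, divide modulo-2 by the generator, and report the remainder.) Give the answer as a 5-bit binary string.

01100

Append 5 zeros: 111010000000. Divide by 101001 (XOR where the leading bit is 1):
  pos 0: 111010 XOR 101001 = 010011
  pos 1: 100110 XOR 101001 = 001111
  pos 3: 111100 XOR 101001 = 010101
  pos 4: 101010 XOR 101001 = 000011
Remainder (last 5 bits) = 01100. This is the CRC / FCS.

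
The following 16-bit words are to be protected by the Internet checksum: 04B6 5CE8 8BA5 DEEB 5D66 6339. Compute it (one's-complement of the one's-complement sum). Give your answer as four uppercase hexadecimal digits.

7330

One's-complement addition (fold any carry out of bit 15 back into bit 0):
  0x04B6 + 0x5CE8 = 0x0619E
  0x619E + 0x8BA5 = 0x0ED43
  0xED43 + 0xDEEB = 0x1CC2E → wrap carry → 0xCC2F
  0xCC2F + 0x5D66 = 0x12995 → wrap carry → 0x2996
  0x2996 + 0x6339 = 0x08CCF
One's-complement sum = 0x8CCF.
Checksum = ~0x8CCF & 0xFFFF = 0x7330.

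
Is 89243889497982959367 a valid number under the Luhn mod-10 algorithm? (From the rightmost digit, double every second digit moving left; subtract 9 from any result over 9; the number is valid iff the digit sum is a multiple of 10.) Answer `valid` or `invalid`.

valid

From the right, keep odd positions and double even positions (subtract 9 from any doubled value over 9):
  doubled (positions 2,4,...): 3 9 9 7 5 8 7 6 4 7 → sum 65
  kept (positions 1,3,...): 7 3 5 2 9 9 9 8 4 9 → sum 65
Total = 130.
130 mod 10 = 0, so the number is valid.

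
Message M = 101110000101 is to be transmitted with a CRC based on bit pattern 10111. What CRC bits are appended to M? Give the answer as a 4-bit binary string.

1100

Append 4 zeros: 1011100001010000. Divide by 10111 (XOR where the leading bit is 1):
  pos 0: 10111 XOR 10111 = 00000
  pos 9: 10100 XOR 10111 = 00011
Remainder (last 4 bits) = 1100. This is the CRC / FCS.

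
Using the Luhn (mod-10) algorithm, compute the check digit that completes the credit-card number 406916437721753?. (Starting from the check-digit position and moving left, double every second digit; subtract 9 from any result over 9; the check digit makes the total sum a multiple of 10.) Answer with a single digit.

8

Partial digits right→left: 3 5 7 1 2 7 7 3 4 6 1 9 6 0 4
Double every second digit counting from the check-digit position (so the 1st, 3rd, 5th, ... of the partial from the right).
  doubled (with −9 where >9): 6 5 4 5 8 2 3 8 → sum 41
  kept as-is: 5 1 7 3 6 9 0 → sum 31
Total = 41 + 31 = 72.
Check digit = (10 − (72 mod 10)) mod 10 = 8.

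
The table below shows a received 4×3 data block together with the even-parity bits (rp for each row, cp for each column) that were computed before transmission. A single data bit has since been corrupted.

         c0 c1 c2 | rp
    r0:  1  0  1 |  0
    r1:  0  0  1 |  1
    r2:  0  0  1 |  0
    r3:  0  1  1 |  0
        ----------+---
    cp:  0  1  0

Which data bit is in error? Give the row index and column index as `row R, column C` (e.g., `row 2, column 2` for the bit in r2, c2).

Recompute each row's even parity and compare to rp:
  r0: data parity 0, sent rp 0 → ok
  r1: data parity 1, sent rp 1 → ok
  r2: data parity 1, sent rp 0 → mismatch
  r3: data parity 0, sent rp 0 → ok
Recompute each column's even parity and compare to cp:
  c0: data parity 1, sent cp 0 → mismatch
  c1: data parity 1, sent cp 1 → ok
  c2: data parity 0, sent cp 0 → ok
Exactly one row (r2) and one column (c0) fail → the flipped bit is at their intersection.

row 2, column 0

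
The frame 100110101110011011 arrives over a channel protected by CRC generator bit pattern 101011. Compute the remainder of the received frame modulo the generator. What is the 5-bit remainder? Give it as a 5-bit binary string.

01101

Modulo-2 division of 100110101110011011 by 101011:
  pos 0: 100110 XOR 101011 = 001101
  pos 2: 110110 XOR 101011 = 011101
  pos 3: 111011 XOR 101011 = 010000
  pos 4: 100001 XOR 101011 = 001010
  pos 6: 101010 XOR 101011 = 000001
  pos 11: 101101 XOR 101011 = 000110
Remainder = 01101 (nonzero — an error is detected).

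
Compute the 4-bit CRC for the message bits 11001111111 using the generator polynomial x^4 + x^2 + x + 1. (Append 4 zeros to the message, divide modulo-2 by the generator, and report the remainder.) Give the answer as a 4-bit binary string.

0111

Append 4 zeros: 110011111110000. Divide by 10111 (XOR where the leading bit is 1):
  pos 0: 11001 XOR 10111 = 01110
  pos 1: 11101 XOR 10111 = 01010
  pos 2: 10101 XOR 10111 = 00010
  pos 5: 10111 XOR 10111 = 00000
  pos 10: 10000 XOR 10111 = 00111
Remainder (last 4 bits) = 0111. This is the CRC / FCS.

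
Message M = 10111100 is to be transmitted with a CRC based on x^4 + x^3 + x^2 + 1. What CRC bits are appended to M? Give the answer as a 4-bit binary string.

Append 4 zeros: 101111000000. Divide by 11101 (XOR where the leading bit is 1):
  pos 0: 10111 XOR 11101 = 01010
  pos 1: 10101 XOR 11101 = 01000
  pos 2: 10000 XOR 11101 = 01101
  pos 3: 11010 XOR 11101 = 00111
  pos 5: 11100 XOR 11101 = 00001
Remainder (last 4 bits) = 0100. This is the CRC / FCS.

0100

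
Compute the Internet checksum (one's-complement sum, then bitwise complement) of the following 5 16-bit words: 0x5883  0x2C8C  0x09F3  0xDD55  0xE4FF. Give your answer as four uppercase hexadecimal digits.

AEA7

One's-complement addition (fold any carry out of bit 15 back into bit 0):
  0x5883 + 0x2C8C = 0x0850F
  0x850F + 0x09F3 = 0x08F02
  0x8F02 + 0xDD55 = 0x16C57 → wrap carry → 0x6C58
  0x6C58 + 0xE4FF = 0x15157 → wrap carry → 0x5158
One's-complement sum = 0x5158.
Checksum = ~0x5158 & 0xFFFF = 0xAEA7.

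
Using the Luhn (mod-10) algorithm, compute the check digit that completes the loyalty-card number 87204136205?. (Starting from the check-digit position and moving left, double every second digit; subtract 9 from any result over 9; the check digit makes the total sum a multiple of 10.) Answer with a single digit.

6

Partial digits right→left: 5 0 2 6 3 1 4 0 2 7 8
Double every second digit counting from the check-digit position (so the 1st, 3rd, 5th, ... of the partial from the right).
  doubled (with −9 where >9): 1 4 6 8 4 7 → sum 30
  kept as-is: 0 6 1 0 7 → sum 14
Total = 30 + 14 = 44.
Check digit = (10 − (44 mod 10)) mod 10 = 6.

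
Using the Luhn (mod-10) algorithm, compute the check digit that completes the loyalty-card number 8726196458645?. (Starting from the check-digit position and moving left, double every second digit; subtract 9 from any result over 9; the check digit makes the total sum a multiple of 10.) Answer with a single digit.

1

Partial digits right→left: 5 4 6 8 5 4 6 9 1 6 2 7 8
Double every second digit counting from the check-digit position (so the 1st, 3rd, 5th, ... of the partial from the right).
  doubled (with −9 where >9): 1 3 1 3 2 4 7 → sum 21
  kept as-is: 4 8 4 9 6 7 → sum 38
Total = 21 + 38 = 59.
Check digit = (10 − (59 mod 10)) mod 10 = 1.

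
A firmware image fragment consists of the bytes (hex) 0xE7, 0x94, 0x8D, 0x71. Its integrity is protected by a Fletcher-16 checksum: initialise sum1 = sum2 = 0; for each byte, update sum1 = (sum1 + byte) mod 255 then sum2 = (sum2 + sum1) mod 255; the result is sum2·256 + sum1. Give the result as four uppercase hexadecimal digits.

Running sums (mod 255):
  after byte 0 (0xE7): sum1=231, sum2=231
  after byte 1 (0x94): sum1=124, sum2=100
  after byte 2 (0x8D): sum1=10, sum2=110
  after byte 3 (0x71): sum1=123, sum2=233
Checksum = sum2·256 + sum1 = 233·256 + 123 = 59771 = 0xE97B.

E97B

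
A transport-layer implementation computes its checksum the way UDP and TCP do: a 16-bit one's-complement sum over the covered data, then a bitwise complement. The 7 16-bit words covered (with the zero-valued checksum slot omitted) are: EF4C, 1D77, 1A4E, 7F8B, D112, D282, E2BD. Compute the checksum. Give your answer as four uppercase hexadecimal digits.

One's-complement addition (fold any carry out of bit 15 back into bit 0):
  0xEF4C + 0x1D77 = 0x10CC3 → wrap carry → 0x0CC4
  0x0CC4 + 0x1A4E = 0x02712
  0x2712 + 0x7F8B = 0x0A69D
  0xA69D + 0xD112 = 0x177AF → wrap carry → 0x77B0
  0x77B0 + 0xD282 = 0x14A32 → wrap carry → 0x4A33
  0x4A33 + 0xE2BD = 0x12CF0 → wrap carry → 0x2CF1
One's-complement sum = 0x2CF1.
Checksum = ~0x2CF1 & 0xFFFF = 0xD30E.

D30E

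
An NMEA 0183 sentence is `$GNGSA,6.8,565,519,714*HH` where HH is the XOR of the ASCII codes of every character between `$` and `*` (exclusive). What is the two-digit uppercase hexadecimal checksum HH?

45

XOR the ASCII codes of the payload characters:
  'G' = 0x47 → acc = 0x47
  'N' = 0x4E → acc = 0x09
  'G' = 0x47 → acc = 0x4E
  'S' = 0x53 → acc = 0x1D
  'A' = 0x41 → acc = 0x5C
  ',' = 0x2C → acc = 0x70
  '6' = 0x36 → acc = 0x46
  '.' = 0x2E → acc = 0x68
  '8' = 0x38 → acc = 0x50
  ',' = 0x2C → acc = 0x7C
  '5' = 0x35 → acc = 0x49
  '6' = 0x36 → acc = 0x7F
  '5' = 0x35 → acc = 0x4A
  ',' = 0x2C → acc = 0x66
  '5' = 0x35 → acc = 0x53
  '1' = 0x31 → acc = 0x62
  '9' = 0x39 → acc = 0x5B
  ',' = 0x2C → acc = 0x77
  '7' = 0x37 → acc = 0x40
  '1' = 0x31 → acc = 0x71
  '4' = 0x34 → acc = 0x45
Checksum = 0x45.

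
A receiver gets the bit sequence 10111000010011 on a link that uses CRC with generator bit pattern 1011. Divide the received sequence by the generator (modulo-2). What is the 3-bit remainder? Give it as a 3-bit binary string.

001

Modulo-2 division of 10111000010011 by 1011:
  pos 0: 1011 XOR 1011 = 0000
  pos 4: 1000 XOR 1011 = 0011
  pos 6: 1101 XOR 1011 = 0110
  pos 7: 1100 XOR 1011 = 0111
  pos 8: 1110 XOR 1011 = 0101
  pos 9: 1011 XOR 1011 = 0000
Remainder = 001 (nonzero — an error is detected).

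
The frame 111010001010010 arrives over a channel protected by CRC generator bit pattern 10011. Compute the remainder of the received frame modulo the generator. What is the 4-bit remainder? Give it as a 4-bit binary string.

Modulo-2 division of 111010001010010 by 10011:
  pos 0: 11101 XOR 10011 = 01110
  pos 1: 11100 XOR 10011 = 01111
  pos 2: 11110 XOR 10011 = 01101
  pos 3: 11010 XOR 10011 = 01001
  pos 4: 10011 XOR 10011 = 00000
  pos 10: 10010 XOR 10011 = 00001
Remainder = 0001 (nonzero — an error is detected).

0001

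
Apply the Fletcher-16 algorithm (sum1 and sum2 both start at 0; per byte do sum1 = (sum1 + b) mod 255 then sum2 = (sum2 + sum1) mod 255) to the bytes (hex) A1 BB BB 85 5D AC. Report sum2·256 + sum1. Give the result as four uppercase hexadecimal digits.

5BA8

Running sums (mod 255):
  after byte 0 (A1): sum1=161, sum2=161
  after byte 1 (BB): sum1=93, sum2=254
  after byte 2 (BB): sum1=25, sum2=24
  after byte 3 (85): sum1=158, sum2=182
  after byte 4 (5D): sum1=251, sum2=178
  after byte 5 (AC): sum1=168, sum2=91
Checksum = sum2·256 + sum1 = 91·256 + 168 = 23464 = 0x5BA8.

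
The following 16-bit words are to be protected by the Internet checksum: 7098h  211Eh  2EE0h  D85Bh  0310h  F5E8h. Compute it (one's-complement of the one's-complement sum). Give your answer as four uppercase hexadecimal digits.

One's-complement addition (fold any carry out of bit 15 back into bit 0):
  0x7098 + 0x211E = 0x091B6
  0x91B6 + 0x2EE0 = 0x0C096
  0xC096 + 0xD85B = 0x198F1 → wrap carry → 0x98F2
  0x98F2 + 0x0310 = 0x09C02
  0x9C02 + 0xF5E8 = 0x191EA → wrap carry → 0x91EB
One's-complement sum = 0x91EB.
Checksum = ~0x91EB & 0xFFFF = 0x6E14.

6E14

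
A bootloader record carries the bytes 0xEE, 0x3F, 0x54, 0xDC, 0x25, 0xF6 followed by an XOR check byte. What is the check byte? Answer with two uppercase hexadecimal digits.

8A

XOR the bytes together:
  start with 0xEE
  0xEE ⊕ 0x3F = 0xD1
  0xD1 ⊕ 0x54 = 0x85
  0x85 ⊕ 0xDC = 0x59
  0x59 ⊕ 0x25 = 0x7C
  0x7C ⊕ 0xF6 = 0x8A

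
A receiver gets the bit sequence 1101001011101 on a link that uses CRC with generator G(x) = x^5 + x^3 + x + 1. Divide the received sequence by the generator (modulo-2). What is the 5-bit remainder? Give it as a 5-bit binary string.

Modulo-2 division of 1101001011101 by 101011:
  pos 0: 110100 XOR 101011 = 011111
  pos 1: 111111 XOR 101011 = 010100
  pos 2: 101000 XOR 101011 = 000011
  pos 6: 111110 XOR 101011 = 010101
  pos 7: 101011 XOR 101011 = 000000
Remainder = 00000 (zero — the frame passes the CRC check).

00000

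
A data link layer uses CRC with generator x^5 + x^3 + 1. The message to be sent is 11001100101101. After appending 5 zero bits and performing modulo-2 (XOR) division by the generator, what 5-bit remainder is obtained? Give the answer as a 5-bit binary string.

11010

Append 5 zeros: 1100110010110100000. Divide by 101001 (XOR where the leading bit is 1):
  pos 0: 110011 XOR 101001 = 011010
  pos 1: 110100 XOR 101001 = 011101
  pos 2: 111010 XOR 101001 = 010011
  pos 3: 100111 XOR 101001 = 001110
  pos 5: 111001 XOR 101001 = 010000
  pos 6: 100001 XOR 101001 = 001000
  pos 8: 100001 XOR 101001 = 001000
  pos 10: 100000 XOR 101001 = 001001
  pos 12: 100100 XOR 101001 = 001101
Remainder (last 5 bits) = 11010. This is the CRC / FCS.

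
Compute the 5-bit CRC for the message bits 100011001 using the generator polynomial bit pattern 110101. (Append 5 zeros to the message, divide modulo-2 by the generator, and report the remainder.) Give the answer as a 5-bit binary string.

Append 5 zeros: 10001100100000. Divide by 110101 (XOR where the leading bit is 1):
  pos 0: 100011 XOR 110101 = 010110
  pos 1: 101100 XOR 110101 = 011001
  pos 2: 110010 XOR 110101 = 000111
  pos 5: 111100 XOR 110101 = 001001
  pos 7: 100100 XOR 110101 = 010001
  pos 8: 100010 XOR 110101 = 010111
Remainder (last 5 bits) = 10111. This is the CRC / FCS.

10111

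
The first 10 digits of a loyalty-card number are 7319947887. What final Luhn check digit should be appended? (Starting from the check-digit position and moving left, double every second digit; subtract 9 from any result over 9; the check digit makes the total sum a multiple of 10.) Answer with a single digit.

Partial digits right→left: 7 8 8 7 4 9 9 1 3 7
Double every second digit counting from the check-digit position (so the 1st, 3rd, 5th, ... of the partial from the right).
  doubled (with −9 where >9): 5 7 8 9 6 → sum 35
  kept as-is: 8 7 9 1 7 → sum 32
Total = 35 + 32 = 67.
Check digit = (10 − (67 mod 10)) mod 10 = 3.

3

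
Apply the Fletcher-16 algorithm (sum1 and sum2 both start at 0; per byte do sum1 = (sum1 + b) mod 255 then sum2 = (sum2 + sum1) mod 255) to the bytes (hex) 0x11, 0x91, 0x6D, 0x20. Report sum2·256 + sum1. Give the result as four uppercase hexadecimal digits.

F330

Running sums (mod 255):
  after byte 0 (0x11): sum1=17, sum2=17
  after byte 1 (0x91): sum1=162, sum2=179
  after byte 2 (0x6D): sum1=16, sum2=195
  after byte 3 (0x20): sum1=48, sum2=243
Checksum = sum2·256 + sum1 = 243·256 + 48 = 62256 = 0xF330.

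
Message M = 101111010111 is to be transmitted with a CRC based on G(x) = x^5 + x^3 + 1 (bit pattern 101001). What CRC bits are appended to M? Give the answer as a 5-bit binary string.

Append 5 zeros: 10111101011100000. Divide by 101001 (XOR where the leading bit is 1):
  pos 0: 101111 XOR 101001 = 000110
  pos 3: 110010 XOR 101001 = 011011
  pos 4: 110111 XOR 101001 = 011110
  pos 5: 111101 XOR 101001 = 010100
  pos 6: 101001 XOR 101001 = 000000
Remainder (last 5 bits) = 00000. This is the CRC / FCS.

00000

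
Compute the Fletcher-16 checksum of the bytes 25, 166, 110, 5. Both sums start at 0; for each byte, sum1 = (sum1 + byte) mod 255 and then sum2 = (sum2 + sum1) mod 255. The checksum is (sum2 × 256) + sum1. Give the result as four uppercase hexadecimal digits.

Running sums (mod 255):
  after byte 0 (25): sum1=25, sum2=25
  after byte 1 (166): sum1=191, sum2=216
  after byte 2 (110): sum1=46, sum2=7
  after byte 3 (5): sum1=51, sum2=58
Checksum = sum2·256 + sum1 = 58·256 + 51 = 14899 = 0x3A33.

3A33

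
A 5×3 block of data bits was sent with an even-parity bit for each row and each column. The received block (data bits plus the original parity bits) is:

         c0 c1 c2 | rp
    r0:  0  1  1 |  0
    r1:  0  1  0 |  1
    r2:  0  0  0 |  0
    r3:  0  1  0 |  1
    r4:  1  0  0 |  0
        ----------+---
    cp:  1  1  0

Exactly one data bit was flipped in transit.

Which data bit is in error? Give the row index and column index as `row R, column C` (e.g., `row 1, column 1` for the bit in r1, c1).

Recompute each row's even parity and compare to rp:
  r0: data parity 0, sent rp 0 → ok
  r1: data parity 1, sent rp 1 → ok
  r2: data parity 0, sent rp 0 → ok
  r3: data parity 1, sent rp 1 → ok
  r4: data parity 1, sent rp 0 → mismatch
Recompute each column's even parity and compare to cp:
  c0: data parity 1, sent cp 1 → ok
  c1: data parity 1, sent cp 1 → ok
  c2: data parity 1, sent cp 0 → mismatch
Exactly one row (r4) and one column (c2) fail → the flipped bit is at their intersection.

row 4, column 2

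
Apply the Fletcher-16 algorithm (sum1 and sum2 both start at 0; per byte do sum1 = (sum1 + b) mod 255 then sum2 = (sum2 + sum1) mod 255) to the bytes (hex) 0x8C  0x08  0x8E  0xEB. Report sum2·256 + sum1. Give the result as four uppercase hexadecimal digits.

Running sums (mod 255):
  after byte 0 (0x8C): sum1=140, sum2=140
  after byte 1 (0x08): sum1=148, sum2=33
  after byte 2 (0x8E): sum1=35, sum2=68
  after byte 3 (0xEB): sum1=15, sum2=83
Checksum = sum2·256 + sum1 = 83·256 + 15 = 21263 = 0x530F.

530F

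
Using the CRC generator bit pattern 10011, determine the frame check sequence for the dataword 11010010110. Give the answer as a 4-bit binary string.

Append 4 zeros: 110100101100000. Divide by 10011 (XOR where the leading bit is 1):
  pos 0: 11010 XOR 10011 = 01001
  pos 1: 10010 XOR 10011 = 00001
  pos 5: 11011 XOR 10011 = 01000
  pos 6: 10000 XOR 10011 = 00011
  pos 9: 11000 XOR 10011 = 01011
  pos 10: 10110 XOR 10011 = 00101
Remainder (last 4 bits) = 0101. This is the CRC / FCS.

0101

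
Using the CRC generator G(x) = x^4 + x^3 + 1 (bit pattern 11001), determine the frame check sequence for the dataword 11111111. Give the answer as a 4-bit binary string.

0110

Append 4 zeros: 111111110000. Divide by 11001 (XOR where the leading bit is 1):
  pos 0: 11111 XOR 11001 = 00110
  pos 2: 11011 XOR 11001 = 00010
  pos 5: 10100 XOR 11001 = 01101
  pos 6: 11010 XOR 11001 = 00011
Remainder (last 4 bits) = 0110. This is the CRC / FCS.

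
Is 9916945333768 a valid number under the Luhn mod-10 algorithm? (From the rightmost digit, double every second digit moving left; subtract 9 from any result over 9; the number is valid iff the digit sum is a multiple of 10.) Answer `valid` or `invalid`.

invalid

From the right, keep odd positions and double even positions (subtract 9 from any doubled value over 9):
  doubled (positions 2,4,...): 3 6 6 8 3 9 → sum 35
  kept (positions 1,3,...): 8 7 3 5 9 1 9 → sum 42
Total = 77.
77 mod 10 = 7, so the number is invalid.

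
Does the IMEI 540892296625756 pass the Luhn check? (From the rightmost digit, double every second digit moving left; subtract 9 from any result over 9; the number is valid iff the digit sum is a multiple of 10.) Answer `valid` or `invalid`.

valid

From the right, keep odd positions and double even positions (subtract 9 from any doubled value over 9):
  doubled (positions 2,4,...): 1 1 3 9 4 7 8 → sum 33
  kept (positions 1,3,...): 6 7 2 6 2 9 0 5 → sum 37
Total = 70.
70 mod 10 = 0, so the number is valid.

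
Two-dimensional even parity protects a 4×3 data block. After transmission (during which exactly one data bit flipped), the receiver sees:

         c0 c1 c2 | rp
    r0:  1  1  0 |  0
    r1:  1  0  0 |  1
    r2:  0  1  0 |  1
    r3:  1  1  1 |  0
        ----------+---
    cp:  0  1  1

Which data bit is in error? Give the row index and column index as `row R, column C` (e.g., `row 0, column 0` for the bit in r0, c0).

row 3, column 0

Recompute each row's even parity and compare to rp:
  r0: data parity 0, sent rp 0 → ok
  r1: data parity 1, sent rp 1 → ok
  r2: data parity 1, sent rp 1 → ok
  r3: data parity 1, sent rp 0 → mismatch
Recompute each column's even parity and compare to cp:
  c0: data parity 1, sent cp 0 → mismatch
  c1: data parity 1, sent cp 1 → ok
  c2: data parity 1, sent cp 1 → ok
Exactly one row (r3) and one column (c0) fail → the flipped bit is at their intersection.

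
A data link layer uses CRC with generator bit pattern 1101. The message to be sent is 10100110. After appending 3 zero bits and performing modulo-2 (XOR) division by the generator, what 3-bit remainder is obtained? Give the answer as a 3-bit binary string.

Append 3 zeros: 10100110000. Divide by 1101 (XOR where the leading bit is 1):
  pos 0: 1010 XOR 1101 = 0111
  pos 1: 1110 XOR 1101 = 0011
  pos 3: 1111 XOR 1101 = 0010
  pos 5: 1000 XOR 1101 = 0101
  pos 6: 1010 XOR 1101 = 0111
  pos 7: 1110 XOR 1101 = 0011
Remainder (last 3 bits) = 011. This is the CRC / FCS.

011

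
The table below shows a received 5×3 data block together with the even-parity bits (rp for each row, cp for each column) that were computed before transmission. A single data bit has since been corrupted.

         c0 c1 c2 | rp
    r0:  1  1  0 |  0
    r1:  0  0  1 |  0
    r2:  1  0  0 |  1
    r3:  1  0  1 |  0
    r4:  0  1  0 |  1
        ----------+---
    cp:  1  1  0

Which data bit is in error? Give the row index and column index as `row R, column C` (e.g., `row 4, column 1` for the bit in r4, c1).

row 1, column 1

Recompute each row's even parity and compare to rp:
  r0: data parity 0, sent rp 0 → ok
  r1: data parity 1, sent rp 0 → mismatch
  r2: data parity 1, sent rp 1 → ok
  r3: data parity 0, sent rp 0 → ok
  r4: data parity 1, sent rp 1 → ok
Recompute each column's even parity and compare to cp:
  c0: data parity 1, sent cp 1 → ok
  c1: data parity 0, sent cp 1 → mismatch
  c2: data parity 0, sent cp 0 → ok
Exactly one row (r1) and one column (c1) fail → the flipped bit is at their intersection.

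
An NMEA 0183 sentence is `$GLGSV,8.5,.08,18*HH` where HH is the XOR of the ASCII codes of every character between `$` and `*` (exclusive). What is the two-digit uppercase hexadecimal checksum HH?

XOR the ASCII codes of the payload characters:
  'G' = 0x47 → acc = 0x47
  'L' = 0x4C → acc = 0x0B
  'G' = 0x47 → acc = 0x4C
  'S' = 0x53 → acc = 0x1F
  'V' = 0x56 → acc = 0x49
  ',' = 0x2C → acc = 0x65
  '8' = 0x38 → acc = 0x5D
  '.' = 0x2E → acc = 0x73
  '5' = 0x35 → acc = 0x46
  ',' = 0x2C → acc = 0x6A
  '.' = 0x2E → acc = 0x44
  '0' = 0x30 → acc = 0x74
  '8' = 0x38 → acc = 0x4C
  ',' = 0x2C → acc = 0x60
  '1' = 0x31 → acc = 0x51
  '8' = 0x38 → acc = 0x69
Checksum = 0x69.

69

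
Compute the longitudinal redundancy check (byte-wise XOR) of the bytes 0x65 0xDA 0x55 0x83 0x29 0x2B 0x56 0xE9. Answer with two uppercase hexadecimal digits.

XOR the bytes together:
  start with 0x65
  0x65 ⊕ 0xDA = 0xBF
  0xBF ⊕ 0x55 = 0xEA
  0xEA ⊕ 0x83 = 0x69
  0x69 ⊕ 0x29 = 0x40
  0x40 ⊕ 0x2B = 0x6B
  0x6B ⊕ 0x56 = 0x3D
  0x3D ⊕ 0xE9 = 0xD4

D4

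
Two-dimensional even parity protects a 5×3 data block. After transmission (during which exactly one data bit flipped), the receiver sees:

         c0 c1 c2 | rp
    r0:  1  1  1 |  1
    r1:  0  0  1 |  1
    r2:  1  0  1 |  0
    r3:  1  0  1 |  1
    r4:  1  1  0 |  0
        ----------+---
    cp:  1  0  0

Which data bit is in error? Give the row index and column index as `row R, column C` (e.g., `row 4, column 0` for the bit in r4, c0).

Recompute each row's even parity and compare to rp:
  r0: data parity 1, sent rp 1 → ok
  r1: data parity 1, sent rp 1 → ok
  r2: data parity 0, sent rp 0 → ok
  r3: data parity 0, sent rp 1 → mismatch
  r4: data parity 0, sent rp 0 → ok
Recompute each column's even parity and compare to cp:
  c0: data parity 0, sent cp 1 → mismatch
  c1: data parity 0, sent cp 0 → ok
  c2: data parity 0, sent cp 0 → ok
Exactly one row (r3) and one column (c0) fail → the flipped bit is at their intersection.

row 3, column 0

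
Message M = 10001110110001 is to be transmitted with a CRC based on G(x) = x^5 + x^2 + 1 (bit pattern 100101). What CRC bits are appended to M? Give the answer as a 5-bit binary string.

00010

Append 5 zeros: 1000111011000100000. Divide by 100101 (XOR where the leading bit is 1):
  pos 0: 100011 XOR 100101 = 000110
  pos 3: 110101 XOR 100101 = 010000
  pos 4: 100001 XOR 100101 = 000100
  pos 7: 100000 XOR 100101 = 000101
  pos 10: 101100 XOR 100101 = 001001
  pos 12: 100100 XOR 100101 = 000001
Remainder (last 5 bits) = 00010. This is the CRC / FCS.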